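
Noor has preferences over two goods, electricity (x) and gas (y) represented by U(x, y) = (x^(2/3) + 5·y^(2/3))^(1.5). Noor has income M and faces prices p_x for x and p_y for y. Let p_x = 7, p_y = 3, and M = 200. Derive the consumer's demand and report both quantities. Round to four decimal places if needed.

x* = 0.0419, y* = 66.5689

From the CES first-order condition, (1/5)·(y/x)^(1/3) = p_x/p_y.
Solve for the ratio: y/x = [5·p_x/p_y]^(3).
Substitute y = (y/x)·x into the budget: x* = M/(p_x + p_y·(y/x)).
Numerically y/x = 1587.962963, so x* = 200/(7 + 3·1587.962963) = 0.0419 and y* = 1587.962963·0.0419 = 66.5689.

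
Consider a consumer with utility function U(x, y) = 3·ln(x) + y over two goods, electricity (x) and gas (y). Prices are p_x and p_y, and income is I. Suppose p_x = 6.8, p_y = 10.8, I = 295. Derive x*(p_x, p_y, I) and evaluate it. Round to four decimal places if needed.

x* = 4.7647

Set MRS = p_x/p_y: (3/x)/1 = p_x/p_y.
So x*(p_x,p_y) = 3·p_y/p_x, independent of income; and y* = (I − 3·p_y)/p_y.
At the given prices: x* = 3·10.8/6.8 = 4.7647.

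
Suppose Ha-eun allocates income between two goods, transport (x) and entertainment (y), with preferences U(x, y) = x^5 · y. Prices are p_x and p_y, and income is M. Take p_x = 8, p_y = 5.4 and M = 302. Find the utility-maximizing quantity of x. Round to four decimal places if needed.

Tangency: MRS = 5·y/x = p_x/p_y.
Rearranging, p_y·y = (1/5)·p_x·x. Substituting into the budget gives p_x·x·(1 + (1/5)) = M.
Demand: x*(p_x,p_y,M) = 5/6·M/p_x and y* = 1/6·M/p_y.
At p_x=8, p_y=5.4, M=302: x* = 5/6·302/8 = 31.4583.

x* = 31.4583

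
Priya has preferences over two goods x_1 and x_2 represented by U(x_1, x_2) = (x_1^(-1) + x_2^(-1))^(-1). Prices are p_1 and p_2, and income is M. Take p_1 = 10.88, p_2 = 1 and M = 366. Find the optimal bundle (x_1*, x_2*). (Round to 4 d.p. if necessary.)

x_1* = 25.8138, x_2* = 85.1463

Substitute x_2 = (x_2/x_1)·x_1 into the budget: x_1* = M/(p_1 + p_2·(x_2/x_1)).
Numerically x_2/x_1 = 3.298485, so x_1* = 366/(10.88 + 1·3.298485) = 25.8138 and x_2* = 3.298485·25.8138 = 85.1463.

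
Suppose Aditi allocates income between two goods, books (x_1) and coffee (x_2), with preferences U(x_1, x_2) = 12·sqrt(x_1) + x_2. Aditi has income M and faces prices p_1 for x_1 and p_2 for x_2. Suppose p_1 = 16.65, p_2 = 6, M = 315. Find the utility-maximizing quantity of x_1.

MU_x_1 = 6/√x_1, MU_x_2 = 1. Tangency: 6/√x_1 = p_1/p_2.
Thus x_1* = (6·p_2/p_1)² — independent of M — with the rest of income spent on x_2.
Plugging in: x_1* = (6·6/16.65)² = 4.6749.

x_1* = 4.6749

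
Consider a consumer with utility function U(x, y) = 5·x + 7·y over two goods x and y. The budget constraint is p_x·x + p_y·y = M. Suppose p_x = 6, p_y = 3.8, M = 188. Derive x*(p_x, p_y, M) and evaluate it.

x* = 0

Linear utility — the consumer picks whichever good has higher MU/price: 5/6 = 0.8333 vs 7/3.8 = 1.8421.
y gives more utility per dollar, so spend all income on y: y* = M/p_y, x* = 0.
Numerically: x* = 0, y* = 49.4737.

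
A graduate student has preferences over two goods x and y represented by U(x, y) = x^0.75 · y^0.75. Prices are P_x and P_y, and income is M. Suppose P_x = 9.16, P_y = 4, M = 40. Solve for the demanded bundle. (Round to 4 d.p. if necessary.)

x* = 2.1834, y* = 5

MU_x/MU_y = (0.75·y)/(0.75·x); tangency sets this equal to P_x/P_y.
Rearranging, P_y·y = P_x·x. Substituting into the budget gives P_x·x·(1 + 1) = M.
Demand: x*(P_x,P_y,M) = 0.5·M/P_x and y* = 0.5·M/P_y.
At P_x=9.16, P_y=4, M=40: x* = 0.5·40/9.16 = 2.1834, y* = 5.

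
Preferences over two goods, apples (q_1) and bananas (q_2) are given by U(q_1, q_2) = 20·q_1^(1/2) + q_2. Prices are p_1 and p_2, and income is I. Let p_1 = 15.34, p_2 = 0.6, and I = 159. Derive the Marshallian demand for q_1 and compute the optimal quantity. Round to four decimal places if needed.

Utility is quasi-linear in q_2; the FOC for q_1 is 10/√q_1 = p_1/p_2.
Thus q_1* = (10·p_2/p_1)² — independent of I — with the rest of income spent on q_2.
Plugging in: q_1* = (10·0.6/15.34)² = 0.153.

q_1* = 0.153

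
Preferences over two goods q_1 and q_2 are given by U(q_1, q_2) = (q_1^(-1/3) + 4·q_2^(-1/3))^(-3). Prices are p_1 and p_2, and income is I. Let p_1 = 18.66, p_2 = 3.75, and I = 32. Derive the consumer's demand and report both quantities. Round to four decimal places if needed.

q_1* = 0.5926, q_2* = 5.5845

MRS = MU_q_1/MU_q_2 = (1/4)·(q_2/q_1)^(4/3). Set equal to p_1/p_2.
Hence q_2/q_1 = (4·p_1/p_2)^(1/(4/3)), i.e. raised to the 0.75 power.
Substitute q_2 = (q_2/q_1)·q_1 into the budget: q_1* = I/(p_1 + p_2·(q_2/q_1)).
Numerically q_2/q_1 = 9.423349, so q_1* = 32/(18.66 + 3.75·9.423349) = 0.5926 and q_2* = 9.423349·0.5926 = 5.5845.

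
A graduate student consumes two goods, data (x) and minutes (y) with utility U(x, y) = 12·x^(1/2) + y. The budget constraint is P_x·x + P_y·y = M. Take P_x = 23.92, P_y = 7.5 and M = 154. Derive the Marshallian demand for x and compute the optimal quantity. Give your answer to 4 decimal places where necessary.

Thus x* = (6·P_y/P_x)² — independent of M — with the rest of income spent on y.
Plugging in: x* = (6·7.5/23.92)² = 3.5392.

x* = 3.5392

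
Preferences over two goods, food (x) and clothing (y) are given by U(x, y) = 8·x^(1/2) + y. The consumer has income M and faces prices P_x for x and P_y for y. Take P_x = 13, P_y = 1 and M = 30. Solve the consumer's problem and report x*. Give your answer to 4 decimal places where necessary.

x* = 0.0947

Utility is quasi-linear in y; the FOC for x is 4/√x = P_x/P_y.
Thus x* = (4·P_y/P_x)² — independent of M — with the rest of income spent on y.
Plugging in: x* = (4·1/13)² = 0.0947.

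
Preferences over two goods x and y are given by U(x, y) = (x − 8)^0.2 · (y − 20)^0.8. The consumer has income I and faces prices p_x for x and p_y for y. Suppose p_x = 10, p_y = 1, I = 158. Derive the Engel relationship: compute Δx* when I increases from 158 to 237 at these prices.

After buying the subsistence bundle (8, 20), a share 0.2 of the remaining income goes to x: x* = 8 + 0.2·(I − 8p_x − 20p_y)/p_x.
Discretionary income = 158 − 8·10 − 20·1 = 58; x* = 8 + 0.2·58/10 = 9.16.
At I' = 237: x* = 10.74. Change: 10.74 − 9.16 = 1.58.

Δx* = 1.58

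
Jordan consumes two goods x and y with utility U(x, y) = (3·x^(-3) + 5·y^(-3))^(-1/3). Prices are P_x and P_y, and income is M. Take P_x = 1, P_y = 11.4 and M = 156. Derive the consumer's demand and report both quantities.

MU_x ∝ 3·x^(-4), MU_y ∝ 5·y^(-4), so MRS = (3/5)·(y/x)^(4) = P_x/P_y.
Hence y/x = ((5/3)·P_x/P_y)^(1/(4)), i.e. raised to the 0.25 power.
Substitute y = (y/x)·x into the budget: x* = M/(P_x + P_y·(y/x)).
Numerically y/x = 0.618352, so x* = 156/(1 + 11.4·0.618352) = 19.3808 and y* = 0.618352·19.3808 = 11.9841.

x* = 19.3808, y* = 11.9841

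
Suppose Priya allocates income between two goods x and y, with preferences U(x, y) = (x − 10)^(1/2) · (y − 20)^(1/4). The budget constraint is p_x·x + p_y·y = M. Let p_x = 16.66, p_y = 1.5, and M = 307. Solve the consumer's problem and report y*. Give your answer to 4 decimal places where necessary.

MRS = 2·(y−20)/(x−10). Tangency with p_x/p_y gives y−20 = (1/2)·(p_x/p_y)·(x−10).
Substituting into the budget: x* = 10 + 2/3·(M − 10·p_x − 20·p_y)/p_x, and y* = 20 + 1/3·(…)/p_y.
Discretionary income = 307 − 10·16.66 − 20·1.5 = 110.4; y* = 20 + 1/3·110.4/1.5 = 44.5333.

y* = 44.5333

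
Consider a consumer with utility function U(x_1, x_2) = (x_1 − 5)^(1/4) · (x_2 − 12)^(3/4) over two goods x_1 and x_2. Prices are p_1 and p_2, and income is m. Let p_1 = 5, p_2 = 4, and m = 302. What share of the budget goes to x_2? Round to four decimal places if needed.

MRS = (1/3)·(x_2−12)/(x_1−5). Tangency with p_1/p_2 gives x_2−12 = 3·(p_1/p_2)·(x_1−5).
Substituting into the budget: x_1* = 5 + 0.25·(m − 5·p_1 − 12·p_2)/p_1, and x_2* = 12 + 0.75·(…)/p_2.
Discretionary income = 302 − 5·5 − 12·4 = 229; x_1* = 5 + 0.25·229/5 = 16.45; x_2* = 12 + 0.75·229/4 = 54.9375.
Expenditure on x_2: 4·54.9375 = 219.75; share = 0.7276.

share on x_2 = 0.7276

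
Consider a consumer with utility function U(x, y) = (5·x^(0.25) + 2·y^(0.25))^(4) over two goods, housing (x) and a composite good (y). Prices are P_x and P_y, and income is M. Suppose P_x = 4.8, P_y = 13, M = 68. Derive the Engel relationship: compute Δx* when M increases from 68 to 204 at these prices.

MU_x ∝ 5·x^(-0.75), MU_y ∝ 2·y^(-0.75), so MRS = (5/2)·(y/x)^(0.75) = P_x/P_y.
Solve for the ratio: y/x = [(2/5)·P_x/P_y]^(4/3).
Substitute y = (y/x)·x into the budget: x* = M/(P_x + P_y·(y/x)).
Numerically y/x = 0.078069, so x* = 68/(4.8 + 13·0.078069) = 11.6941.
At M' = 204: x* = 35.0823. Change: 35.0823 − 11.6941 = 23.3882.

Δx* = 23.3882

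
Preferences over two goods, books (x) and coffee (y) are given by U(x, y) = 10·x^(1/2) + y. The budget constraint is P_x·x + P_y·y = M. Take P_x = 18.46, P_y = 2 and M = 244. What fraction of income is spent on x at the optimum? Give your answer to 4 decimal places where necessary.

share on x = 0.0222

Utility is quasi-linear in y; the FOC for x is 5/√x = P_x/P_y.
Solve: √x = 5·P_y/P_x, so x*(P_x,P_y) = (5·P_y/P_x)², and y* = (M − P_x·x*)/P_y.
Plugging in: x* = (5·2/18.46)² = 0.2935, y* = 119.2914.
Expenditure on x: 18.46·0.2935 = 5.4171; share = 0.0222.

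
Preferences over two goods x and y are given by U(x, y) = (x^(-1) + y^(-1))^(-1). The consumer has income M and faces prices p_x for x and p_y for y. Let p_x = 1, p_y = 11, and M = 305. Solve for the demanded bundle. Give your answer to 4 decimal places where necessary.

x* = 70.6571, y* = 21.3039

MU_x ∝ x^(-2), MU_y ∝ y^(-2), so MRS = (y/x)^(2) = p_x/p_y.
Solve for the ratio: y/x = [p_x/p_y]^(0.5).
With the ratio pinned down, the budget gives x* = M/(p_x + p_y·(y/x)) and y* = (y/x)·x*.
Numerically y/x = 0.301511, so x* = 305/(1 + 11·0.301511) = 70.6571 and y* = 0.301511·70.6571 = 21.3039.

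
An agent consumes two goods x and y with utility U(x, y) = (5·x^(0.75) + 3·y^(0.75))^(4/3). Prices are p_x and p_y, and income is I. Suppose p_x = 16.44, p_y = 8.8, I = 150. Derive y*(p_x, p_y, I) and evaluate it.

MU_x ∝ 5·x^(-0.25), MU_y ∝ 3·y^(-0.25), so MRS = (5/3)·(y/x)^(0.25) = p_x/p_y.
Solve for the ratio: y/x = [(3/5)·p_x/p_y]^(4).
With the ratio pinned down, the budget gives x* = I/(p_x + p_y·(y/x)) and y* = (y/x)·x*.
Numerically y/x = 1.578634, so x* = 150/(16.44 + 8.8·1.578634) = 4.9453 and y* = 1.578634·4.9453 = 7.8068.

y* = 7.8068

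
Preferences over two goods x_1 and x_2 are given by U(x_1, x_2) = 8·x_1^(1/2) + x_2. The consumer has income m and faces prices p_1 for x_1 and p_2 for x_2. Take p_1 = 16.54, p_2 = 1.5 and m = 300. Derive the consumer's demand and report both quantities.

Utility is quasi-linear in x_2; the FOC for x_1 is 4/√x_1 = p_1/p_2.
Thus x_1* = (4·p_2/p_1)² — independent of m — with the rest of income spent on x_2.
Plugging in: x_1* = (4·1.5/16.54)² = 0.1316, x_2* = 198.549.

x_1* = 0.1316, x_2* = 198.549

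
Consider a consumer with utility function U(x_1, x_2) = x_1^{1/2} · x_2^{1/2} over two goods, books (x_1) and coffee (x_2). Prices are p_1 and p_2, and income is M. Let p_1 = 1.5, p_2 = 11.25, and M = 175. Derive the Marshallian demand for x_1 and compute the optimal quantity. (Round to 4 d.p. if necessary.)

x_1* = 58.3333

The MRS is x_2/x_1. Set MRS = p_1/p_2.
Rearranging, p_2·x_2 = p_1·x_1. Substituting into the budget gives p_1·x_1·(1 + 1) = M.
Demand: x_1*(p_1,p_2,M) = 0.5·M/p_1 and x_2* = 0.5·M/p_2.
At p_1=1.5, p_2=11.25, M=175: x_1* = 0.5·175/1.5 = 58.3333.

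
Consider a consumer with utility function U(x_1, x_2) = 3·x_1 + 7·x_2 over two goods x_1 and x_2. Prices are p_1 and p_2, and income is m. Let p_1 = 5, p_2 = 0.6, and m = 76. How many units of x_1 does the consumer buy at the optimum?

x_1* = 0

Linear utility — the consumer picks whichever good has higher MU/price: 3/5 = 0.6 vs 7/0.6 = 11.6667.
x_2 gives more utility per dollar, so spend all income on x_2: x_2* = m/p_2, x_1* = 0.
Numerically: x_1* = 0, x_2* = 126.6667.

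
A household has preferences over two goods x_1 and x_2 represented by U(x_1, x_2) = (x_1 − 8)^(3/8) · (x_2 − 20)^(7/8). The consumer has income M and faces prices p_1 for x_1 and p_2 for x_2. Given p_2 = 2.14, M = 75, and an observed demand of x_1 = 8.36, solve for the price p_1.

MRS = (3/7)·(x_2−20)/(x_1−8). Tangency with p_1/p_2 gives x_2−20 = (7/3)·(p_1/p_2)·(x_1−8).
After buying the subsistence bundle (8, 20), a share 0.3 of the remaining income goes to x_1: x_1* = 8 + 0.3·(M − 8p_1 − 20p_2)/p_1.
Set x_1* = 8.36 in the demand function and solve for p_1: p_1 = 3.5.

p_1 = 3.5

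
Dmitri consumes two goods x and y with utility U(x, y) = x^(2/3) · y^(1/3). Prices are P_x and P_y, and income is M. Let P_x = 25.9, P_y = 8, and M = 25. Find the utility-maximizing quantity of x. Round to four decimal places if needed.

x* = 0.6435

The MRS is 2·y/x. Set MRS = P_x/P_y.
Rearranging, P_y·y = (1/2)·P_x·x. Substituting into the budget gives P_x·x·(1 + (1/2)) = M.
Demand: x*(P_x,P_y,M) = 2/3·M/P_x and y* = 1/3·M/P_y.
At P_x=25.9, P_y=8, M=25: x* = 2/3·25/25.9 = 0.6435.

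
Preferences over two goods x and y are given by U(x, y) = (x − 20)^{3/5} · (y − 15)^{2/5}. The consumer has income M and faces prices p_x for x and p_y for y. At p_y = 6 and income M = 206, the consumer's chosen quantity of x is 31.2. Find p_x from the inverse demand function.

This is Cobb-Douglas in (x−20, y−15): tangency gives 0.6·p_y·(y−15) = 0.4·p_x·(x−20).
After buying the subsistence bundle (20, 15), a share 0.6 of the remaining income goes to x: x* = 20 + 0.6·(M − 20p_x − 15p_y)/p_x.
Set x* = 31.2 in the demand function and solve for p_x: p_x = 3.

p_x = 3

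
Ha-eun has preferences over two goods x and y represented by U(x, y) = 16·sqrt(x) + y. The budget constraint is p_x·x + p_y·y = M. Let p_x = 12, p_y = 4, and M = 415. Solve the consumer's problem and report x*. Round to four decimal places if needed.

x* = 7.1111

Utility is quasi-linear in y; the FOC for x is 8/√x = p_x/p_y.
Thus x* = (8·p_y/p_x)² — independent of M — with the rest of income spent on y.
Plugging in: x* = (8·4/12)² = 7.1111.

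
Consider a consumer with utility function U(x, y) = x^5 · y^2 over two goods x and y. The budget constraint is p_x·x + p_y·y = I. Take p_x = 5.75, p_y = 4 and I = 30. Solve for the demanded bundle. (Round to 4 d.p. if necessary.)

MU_x/MU_y = (5·y)/(2·x); tangency sets this equal to p_x/p_y.
So 5·p_y·y = 2·p_x·x; combined with the budget, a share 5/7 of income goes to x.
Demand: x*(p_x,p_y,I) = 5/7·I/p_x and y* = 2/7·I/p_y.
At p_x=5.75, p_y=4, I=30: x* = 5/7·30/5.75 = 3.7267, y* = 2.1429.

x* = 3.7267, y* = 2.1429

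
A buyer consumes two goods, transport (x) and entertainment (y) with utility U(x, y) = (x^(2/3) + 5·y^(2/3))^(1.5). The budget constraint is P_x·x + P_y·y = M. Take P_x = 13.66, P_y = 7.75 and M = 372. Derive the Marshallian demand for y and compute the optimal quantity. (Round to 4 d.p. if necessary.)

y* = 47.8767

Substitute y = (y/x)·x into the budget: x* = M/(P_x + P_y·(y/x)).
Numerically y/x = 684.474075, so x* = 372/(13.66 + 7.75·684.474075) = 0.0699 and y* = 684.474075·0.0699 = 47.8767.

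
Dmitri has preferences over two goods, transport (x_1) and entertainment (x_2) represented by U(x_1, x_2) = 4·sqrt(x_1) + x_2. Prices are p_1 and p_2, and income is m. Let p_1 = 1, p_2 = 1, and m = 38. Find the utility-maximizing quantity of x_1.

x_1* = 4

Utility is quasi-linear in x_2; the FOC for x_1 is 2/√x_1 = p_1/p_2.
Thus x_1* = (2·p_2/p_1)² — independent of m — with the rest of income spent on x_2.
Plugging in: x_1* = (2·1/1)² = 4.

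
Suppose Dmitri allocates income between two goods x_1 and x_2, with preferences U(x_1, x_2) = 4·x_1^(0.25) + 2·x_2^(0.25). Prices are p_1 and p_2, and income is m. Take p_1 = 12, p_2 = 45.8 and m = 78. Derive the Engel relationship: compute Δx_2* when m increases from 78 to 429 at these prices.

Δx_2* = 1.552

MRS = MU_x_1/MU_x_2 = 2·(x_2/x_1)^(0.75). Set equal to p_1/p_2.
Hence x_2/x_1 = ((1/2)·p_1/p_2)^(1/(0.75)), i.e. raised to the 4/3 power.
With the ratio pinned down, the budget gives x_1* = m/(p_1 + p_2·(x_2/x_1)) and x_2* = (x_2/x_1)·x_1*.
Numerically x_2/x_1 = 0.066535, so x_1* = 78/(12 + 45.8·0.066535) = 5.1837 and x_2* = 0.066535·5.1837 = 0.3449.
At m' = 429: x_2* = 1.8969. Change: 1.8969 − 0.3449 = 1.552.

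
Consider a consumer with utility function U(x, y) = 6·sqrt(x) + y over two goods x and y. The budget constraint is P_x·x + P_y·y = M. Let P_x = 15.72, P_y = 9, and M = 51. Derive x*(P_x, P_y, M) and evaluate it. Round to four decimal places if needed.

x* = 2.95

Plugging in: x* = (3·9/15.72)² = 2.95.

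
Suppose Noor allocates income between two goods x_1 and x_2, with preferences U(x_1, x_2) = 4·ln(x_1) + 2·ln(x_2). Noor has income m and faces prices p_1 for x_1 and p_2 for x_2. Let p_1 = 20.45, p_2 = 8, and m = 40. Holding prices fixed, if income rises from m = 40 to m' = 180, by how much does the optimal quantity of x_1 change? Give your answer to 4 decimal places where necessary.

Tangency: MRS = 2·x_2/x_1 = p_1/p_2.
So 4·p_2·x_2 = 2·p_1·x_1; combined with the budget, a share 2/3 of income goes to x_1.
Demand: x_1*(p_1,p_2,m) = 2/3·m/p_1 and x_2* = 1/3·m/p_2.
At p_1=20.45, p_2=8, m=40: x_1* = 2/3·40/20.45 = 1.304.
At m' = 180: x_1* = 5.868. Change: 5.868 − 1.304 = 4.564.

Δx_1* = 4.564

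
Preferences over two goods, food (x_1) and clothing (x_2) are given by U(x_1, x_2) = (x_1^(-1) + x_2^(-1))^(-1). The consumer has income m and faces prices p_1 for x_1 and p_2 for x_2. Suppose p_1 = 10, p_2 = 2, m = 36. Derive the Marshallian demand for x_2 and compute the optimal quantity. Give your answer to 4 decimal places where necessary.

MRS = MU_x_1/MU_x_2 = (x_2/x_1)^(2). Set equal to p_1/p_2.
Solve for the ratio: x_2/x_1 = [p_1/p_2]^(0.5).
Substitute x_2 = (x_2/x_1)·x_1 into the budget: x_1* = m/(p_1 + p_2·(x_2/x_1)).
Numerically x_2/x_1 = 2.236068, so x_1* = 36/(10 + 2·2.236068) = 2.4875 and x_2* = 2.236068·2.4875 = 5.5623.

x_2* = 5.5623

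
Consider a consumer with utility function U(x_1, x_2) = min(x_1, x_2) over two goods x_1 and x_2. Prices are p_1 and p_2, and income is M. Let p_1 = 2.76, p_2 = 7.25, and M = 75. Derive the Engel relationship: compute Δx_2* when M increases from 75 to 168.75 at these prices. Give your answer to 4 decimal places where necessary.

Δx_2* = 9.3656

Leontief preferences: the optimum is at the kink where x_1/1 = x_2/1, i.e. x_2 = x_1.
Budget: p_1·x_1 + p_2·x_1 = M, so (p_1 + p_2)·x_1 = M.
Demand: x_1*(p_1,p_2,M) = M/(p_1 + p_2), x_2* = M/(p_1 + p_2).
Here 2.76 + 7.25 = 10.01, giving x_2* = 7.4925.
At M' = 168.75: x_2* = 16.8581. Change: 16.8581 − 7.4925 = 9.3656.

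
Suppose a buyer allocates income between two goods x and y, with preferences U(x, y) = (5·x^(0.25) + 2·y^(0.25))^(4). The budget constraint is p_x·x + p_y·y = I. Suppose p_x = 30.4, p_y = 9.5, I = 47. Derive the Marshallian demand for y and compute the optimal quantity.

MRS = MU_x/MU_y = (5/2)·(y/x)^(0.75). Set equal to p_x/p_y.
Solve for the ratio: y/x = [(2/5)·p_x/p_y]^(4/3).
With the ratio pinned down, the budget gives x* = I/(p_x + p_y·(y/x)) and y* = (y/x)·x*.
Numerically y/x = 1.389782, so x* = 47/(30.4 + 9.5·1.389782) = 1.0779 and y* = 1.389782·1.0779 = 1.4981.

y* = 1.4981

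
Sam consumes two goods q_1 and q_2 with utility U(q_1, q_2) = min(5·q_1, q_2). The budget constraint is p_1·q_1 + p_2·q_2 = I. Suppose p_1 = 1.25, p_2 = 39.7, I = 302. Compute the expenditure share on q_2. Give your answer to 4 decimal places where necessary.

share on q_2 = 0.9937

With perfect complements, no substitution: consume in ratio q_1:q_2 = 1:5.
Budget: p_1·q_1 + p_2·5·q_1 = I, so (p_1 + 5·p_2)·q_1 = I.
Demand: q_1*(p_1,p_2,I) = I/(p_1 + 5·p_2), q_2* = 5·I/(p_1 + 5·p_2).
Here 1.25 + 5·39.7 = 199.75, giving q_1* = 1.5119 and q_2* = 7.5594.
Expenditure on q_2: 39.7·7.5594 = 300.1101; share = 0.9937.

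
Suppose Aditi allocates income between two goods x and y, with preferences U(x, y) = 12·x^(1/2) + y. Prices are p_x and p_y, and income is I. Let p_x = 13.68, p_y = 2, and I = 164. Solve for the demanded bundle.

x* = 0.7695, y* = 76.7368

MU_x = 6/√x, MU_y = 1. Tangency: 6/√x = p_x/p_y.
Thus x* = (6·p_y/p_x)² — independent of I — with the rest of income spent on y.
Plugging in: x* = (6·2/13.68)² = 0.7695, y* = 76.7368.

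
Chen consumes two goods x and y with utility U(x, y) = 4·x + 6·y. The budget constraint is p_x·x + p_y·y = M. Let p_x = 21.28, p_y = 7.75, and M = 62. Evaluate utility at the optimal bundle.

Linear utility — the consumer picks whichever good has higher MU/price: 4/21.28 = 0.188 vs 6/7.75 = 0.7742.
y gives more utility per dollar, so spend all income on y: y* = M/p_y, x* = 0.
Numerically: x* = 0, y* = 8.
Utility at the optimum: U(0, 8) = 48.

V = 48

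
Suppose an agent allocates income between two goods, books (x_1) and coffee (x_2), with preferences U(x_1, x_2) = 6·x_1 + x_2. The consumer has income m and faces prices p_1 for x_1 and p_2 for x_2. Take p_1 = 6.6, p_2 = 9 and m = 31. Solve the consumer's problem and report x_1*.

x_1* = 4.697

Perfect substitutes: compare marginal utility per dollar. 6/p_1 vs 1/p_2 → 0.9091 vs 0.1111.
x_1 gives more utility per dollar, so spend all income on x_1: x_1* = m/p_1, x_2* = 0.
Numerically: x_1* = 4.697, x_2* = 0.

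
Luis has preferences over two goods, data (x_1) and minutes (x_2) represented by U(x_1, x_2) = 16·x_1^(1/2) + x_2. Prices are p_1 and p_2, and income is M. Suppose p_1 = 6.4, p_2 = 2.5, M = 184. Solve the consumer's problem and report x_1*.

x_1* = 9.7656

Utility is quasi-linear in x_2; the FOC for x_1 is 8/√x_1 = p_1/p_2.
Solve: √x_1 = 8·p_2/p_1, so x_1*(p_1,p_2) = (8·p_2/p_1)², and x_2* = (M − p_1·x_1*)/p_2.
Plugging in: x_1* = (8·2.5/6.4)² = 9.7656.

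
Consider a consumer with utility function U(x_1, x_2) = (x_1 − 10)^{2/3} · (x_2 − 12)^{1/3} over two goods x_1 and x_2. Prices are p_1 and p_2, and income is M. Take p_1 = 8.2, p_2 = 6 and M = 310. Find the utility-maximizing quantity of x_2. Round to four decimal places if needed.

x_2* = 20.6667

Let x_1' = x_1−10, x_2' = x_2−12. MRS = 2·x_2'/x_1' = p_1/p_2.
Substituting into the budget: x_1* = 10 + 2/3·(M − 10·p_1 − 12·p_2)/p_1, and x_2* = 12 + 1/3·(…)/p_2.
Discretionary income = 310 − 10·8.2 − 12·6 = 156; x_2* = 12 + 1/3·156/6 = 20.6667.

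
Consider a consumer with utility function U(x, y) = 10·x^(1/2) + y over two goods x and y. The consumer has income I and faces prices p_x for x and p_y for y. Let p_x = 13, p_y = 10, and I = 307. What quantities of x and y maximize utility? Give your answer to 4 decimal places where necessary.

x* = 14.7929, y* = 11.4692

MU_x = 5/√x, MU_y = 1. Tangency: 5/√x = p_x/p_y.
Solve: √x = 5·p_y/p_x, so x*(p_x,p_y) = (5·p_y/p_x)², and y* = (I − p_x·x*)/p_y.
Plugging in: x* = (5·10/13)² = 14.7929, y* = 11.4692.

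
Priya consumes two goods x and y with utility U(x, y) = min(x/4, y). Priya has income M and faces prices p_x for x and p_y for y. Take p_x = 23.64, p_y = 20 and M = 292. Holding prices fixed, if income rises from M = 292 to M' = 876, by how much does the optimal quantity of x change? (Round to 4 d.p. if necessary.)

With perfect complements, no substitution: consume in ratio x:y = 4:1.
Budget: p_x·x + p_y·(1/4)·x = M, so (4·p_x + p_y)·x = 4·M.
Demand: x*(p_x,p_y,M) = 4·M/(4·p_x + p_y), y* = M/(4·p_x + p_y).
Here 4·23.64 + 20 = 114.56, giving x* = 10.1955.
At M' = 876: x* = 30.5866. Change: 30.5866 − 10.1955 = 20.3911.

Δx* = 20.3911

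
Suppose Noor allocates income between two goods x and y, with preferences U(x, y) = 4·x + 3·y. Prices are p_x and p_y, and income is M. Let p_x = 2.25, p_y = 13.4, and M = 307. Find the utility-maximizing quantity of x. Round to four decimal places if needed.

x* = 136.4444

Linear utility — the consumer picks whichever good has higher MU/price: 4/2.25 = 1.7778 vs 3/13.4 = 0.2239.
x gives more utility per dollar, so spend all income on x: x* = M/p_x, y* = 0.
Numerically: x* = 136.4444, y* = 0.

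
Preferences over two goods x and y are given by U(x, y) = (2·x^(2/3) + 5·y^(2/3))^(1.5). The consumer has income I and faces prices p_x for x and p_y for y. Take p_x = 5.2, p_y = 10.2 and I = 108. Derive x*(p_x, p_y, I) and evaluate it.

x* = 4.1038

MU_x ∝ 2·x^(-1/3), MU_y ∝ 5·y^(-1/3), so MRS = (2/5)·(y/x)^(1/3) = p_x/p_y.
Hence y/x = ((5/2)·p_x/p_y)^(1/(1/3)), i.e. raised to the 3 power.
Substitute y = (y/x)·x into the budget: x* = I/(p_x + p_y·(y/x)).
Numerically y/x = 2.070282, so x* = 108/(5.2 + 10.2·2.070282) = 4.1038.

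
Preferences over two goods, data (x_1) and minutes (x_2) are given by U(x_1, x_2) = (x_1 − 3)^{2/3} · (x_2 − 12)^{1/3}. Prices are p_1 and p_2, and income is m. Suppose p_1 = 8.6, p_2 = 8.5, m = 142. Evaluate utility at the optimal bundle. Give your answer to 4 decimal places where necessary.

V = 0.8771

Substituting into the budget: x_1* = 3 + 2/3·(m − 3·p_1 − 12·p_2)/p_1, and x_2* = 12 + 1/3·(…)/p_2.
Discretionary income = 142 − 3·8.6 − 12·8.5 = 14.2; x_1* = 3 + 2/3·14.2/8.6 = 4.1008; x_2* = 12 + 1/3·14.2/8.5 = 12.5569.
Utility at the optimum: U(4.1008, 12.5569) = 0.8771.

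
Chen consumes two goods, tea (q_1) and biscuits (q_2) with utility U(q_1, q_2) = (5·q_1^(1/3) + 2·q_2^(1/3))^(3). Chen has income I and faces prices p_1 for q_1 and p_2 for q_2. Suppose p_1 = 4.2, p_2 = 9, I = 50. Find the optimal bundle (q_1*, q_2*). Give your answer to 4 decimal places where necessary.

q_1* = 10.1505, q_2* = 0.8186

From the CES first-order condition, (5/2)·(q_2/q_1)^(2/3) = p_1/p_2.
Hence q_2/q_1 = ((2/5)·p_1/p_2)^(1/(2/3)), i.e. raised to the 1.5 power.
Substitute q_2 = (q_2/q_1)·q_1 into the budget: q_1* = I/(p_1 + p_2·(q_2/q_1)).
Numerically q_2/q_1 = 0.080649, so q_1* = 50/(4.2 + 9·0.080649) = 10.1505 and q_2* = 0.080649·10.1505 = 0.8186.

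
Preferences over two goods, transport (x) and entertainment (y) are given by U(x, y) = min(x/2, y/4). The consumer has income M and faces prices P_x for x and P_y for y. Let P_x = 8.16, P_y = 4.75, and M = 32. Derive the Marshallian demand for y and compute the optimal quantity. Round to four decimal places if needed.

With perfect complements, no substitution: consume in ratio x:y = 2:4.
Budget: P_x·x + P_y·2·x = M, so (2·P_x + 4·P_y)·x = 2·M.
Demand: x*(P_x,P_y,M) = 2·M/(2·P_x + 4·P_y), y* = 4·M/(2·P_x + 4·P_y).
Here 2·8.16 + 4·4.75 = 35.32, giving y* = 3.624.

y* = 3.624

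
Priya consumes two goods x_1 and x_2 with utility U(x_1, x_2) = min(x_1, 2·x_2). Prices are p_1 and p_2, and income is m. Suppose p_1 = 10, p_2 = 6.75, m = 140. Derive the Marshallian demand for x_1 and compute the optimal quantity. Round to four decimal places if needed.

Leontief preferences: the optimum is at the kink where x_1/2 = x_2/1, i.e. x_2 = (1/2)·x_1.
Budget: p_1·x_1 + p_2·(1/2)·x_1 = m, so (2·p_1 + p_2)·x_1 = 2·m.
Demand: x_1*(p_1,p_2,m) = 2·m/(2·p_1 + p_2), x_2* = m/(2·p_1 + p_2).
Here 2·10 + 6.75 = 26.75, giving x_1* = 10.4673.

x_1* = 10.4673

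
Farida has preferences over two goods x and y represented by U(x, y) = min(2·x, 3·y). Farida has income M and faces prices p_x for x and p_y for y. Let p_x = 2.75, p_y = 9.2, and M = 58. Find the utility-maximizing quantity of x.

With perfect complements, no substitution: consume in ratio x:y = 3:2.
Budget: p_x·x + p_y·(2/3)·x = M, so (3·p_x + 2·p_y)·x = 3·M.
Demand: x*(p_x,p_y,M) = 3·M/(3·p_x + 2·p_y), y* = 2·M/(3·p_x + 2·p_y).
Here 3·2.75 + 2·9.2 = 26.65, giving x* = 6.5291.

x* = 6.5291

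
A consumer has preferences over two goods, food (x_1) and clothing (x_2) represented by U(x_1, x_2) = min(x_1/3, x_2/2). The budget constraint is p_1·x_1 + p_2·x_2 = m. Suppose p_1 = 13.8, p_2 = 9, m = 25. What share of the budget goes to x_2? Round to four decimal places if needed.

Demand: x_1*(p_1,p_2,m) = 3·m/(3·p_1 + 2·p_2), x_2* = 2·m/(3·p_1 + 2·p_2).
Here 3·13.8 + 2·9 = 59.4, giving x_1* = 1.2626 and x_2* = 0.8418.
Expenditure on x_2: 9·0.8418 = 7.5758; share = 0.303.

share on x_2 = 0.303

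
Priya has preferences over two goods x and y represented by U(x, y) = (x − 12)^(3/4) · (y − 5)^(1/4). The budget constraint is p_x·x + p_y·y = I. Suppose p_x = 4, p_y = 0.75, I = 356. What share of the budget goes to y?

Let x' = x−12, y' = y−5. MRS = 3·y'/x' = p_x/p_y.
After buying the subsistence bundle (12, 5), a share 0.75 of the remaining income goes to x: x* = 12 + 0.75·(I − 12p_x − 5p_y)/p_x.
Discretionary income = 356 − 12·4 − 5·0.75 = 304.25; x* = 12 + 0.75·304.25/4 = 69.0469; y* = 5 + 0.25·304.25/0.75 = 106.4167.
Expenditure on y: 0.75·106.4167 = 79.8125; share = 0.2242.

share on y = 0.2242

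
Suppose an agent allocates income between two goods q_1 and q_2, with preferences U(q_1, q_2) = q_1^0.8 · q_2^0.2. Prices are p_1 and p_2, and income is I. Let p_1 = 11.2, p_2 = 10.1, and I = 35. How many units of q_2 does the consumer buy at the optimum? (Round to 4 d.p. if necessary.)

q_2* = 0.6931

Tangency: MRS = 4·q_2/q_1 = p_1/p_2.
Rearranging, p_2·q_2 = (1/4)·p_1·q_1. Substituting into the budget gives p_1·q_1·(1 + (1/4)) = I.
Demand: q_1*(p_1,p_2,I) = 0.8·I/p_1 and q_2* = 0.2·I/p_2.
At p_1=11.2, p_2=10.1, I=35: q_2* = 0.2·35/10.1 = 0.6931.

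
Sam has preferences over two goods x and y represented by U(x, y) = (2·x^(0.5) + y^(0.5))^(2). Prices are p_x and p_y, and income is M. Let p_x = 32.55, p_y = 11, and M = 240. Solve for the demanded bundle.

From the CES first-order condition, 2·(y/x)^(0.5) = p_x/p_y.
Hence y/x = ((1/2)·p_x/p_y)^(1/(0.5)), i.e. raised to the 2 power.
With the ratio pinned down, the budget gives x* = M/(p_x + p_y·(y/x)) and y* = (y/x)·x*.
Numerically y/x = 2.189055, so x* = 240/(32.55 + 11·2.189055) = 4.2381 and y* = 2.189055·4.2381 = 9.2774.

x* = 4.2381, y* = 9.2774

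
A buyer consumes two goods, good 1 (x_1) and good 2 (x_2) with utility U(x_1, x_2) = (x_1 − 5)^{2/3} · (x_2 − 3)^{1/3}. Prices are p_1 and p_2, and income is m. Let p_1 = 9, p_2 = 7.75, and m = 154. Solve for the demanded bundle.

MRS = 2·(x_2−3)/(x_1−5). Tangency with p_1/p_2 gives x_2−3 = (1/2)·(p_1/p_2)·(x_1−5).
Substituting into the budget: x_1* = 5 + 2/3·(m − 5·p_1 − 3·p_2)/p_1, and x_2* = 3 + 1/3·(…)/p_2.
Discretionary income = 154 − 5·9 − 3·7.75 = 85.75; x_1* = 5 + 2/3·85.75/9 = 11.3519; x_2* = 3 + 1/3·85.75/7.75 = 6.6882.

x_1* = 11.3519, x_2* = 6.6882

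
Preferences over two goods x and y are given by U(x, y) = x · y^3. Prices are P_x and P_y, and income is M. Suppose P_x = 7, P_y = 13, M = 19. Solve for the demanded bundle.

At P_x=7, P_y=13, M=19: x* = 0.25·19/7 = 0.6786, y* = 1.0962.

x* = 0.6786, y* = 1.0962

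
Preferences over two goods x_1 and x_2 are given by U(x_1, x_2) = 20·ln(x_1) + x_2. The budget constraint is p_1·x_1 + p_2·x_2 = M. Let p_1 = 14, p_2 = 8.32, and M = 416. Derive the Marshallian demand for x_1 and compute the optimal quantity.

MU_x_1 = 20/x_1, MU_x_2 = 1. Tangency: 20/x_1 = p_1/p_2.
So x_1*(p_1,p_2) = 20·p_2/p_1, independent of income; and x_2* = (M − 20·p_2)/p_2.
At the given prices: x_1* = 20·8.32/14 = 11.8857.

x_1* = 11.8857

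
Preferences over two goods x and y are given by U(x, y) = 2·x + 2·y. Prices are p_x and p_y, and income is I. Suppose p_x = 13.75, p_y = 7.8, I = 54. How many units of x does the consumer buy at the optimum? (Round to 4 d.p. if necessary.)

Numerically: x* = 0, y* = 6.9231.

x* = 0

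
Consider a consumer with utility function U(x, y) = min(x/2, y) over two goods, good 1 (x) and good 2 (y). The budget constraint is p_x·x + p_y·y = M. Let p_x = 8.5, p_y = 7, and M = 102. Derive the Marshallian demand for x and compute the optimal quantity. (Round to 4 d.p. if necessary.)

With perfect complements, no substitution: consume in ratio x:y = 2:1.
Budget: p_x·x + p_y·(1/2)·x = M, so (2·p_x + p_y)·x = 2·M.
Demand: x*(p_x,p_y,M) = 2·M/(2·p_x + p_y), y* = M/(2·p_x + p_y).
Here 2·8.5 + 7 = 24, giving x* = 8.5.

x* = 8.5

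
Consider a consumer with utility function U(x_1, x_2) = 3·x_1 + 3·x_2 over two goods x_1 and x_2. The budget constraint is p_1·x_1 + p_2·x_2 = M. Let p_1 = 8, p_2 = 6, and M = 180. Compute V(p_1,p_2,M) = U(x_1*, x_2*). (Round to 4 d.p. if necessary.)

Perfect substitutes: compare marginal utility per dollar. 3/p_1 vs 3/p_2 → 0.375 vs 0.5.
x_2 gives more utility per dollar, so spend all income on x_2: x_2* = M/p_2, x_1* = 0.
Numerically: x_1* = 0, x_2* = 30.
Utility at the optimum: U(0, 30) = 90.

V = 90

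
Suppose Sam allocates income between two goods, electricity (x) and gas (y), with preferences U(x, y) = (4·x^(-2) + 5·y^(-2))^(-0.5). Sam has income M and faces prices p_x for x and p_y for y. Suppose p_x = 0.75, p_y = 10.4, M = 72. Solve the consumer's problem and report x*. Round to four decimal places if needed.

MU_x ∝ 4·x^(-3), MU_y ∝ 5·y^(-3), so MRS = (4/5)·(y/x)^(3) = p_x/p_y.
Hence y/x = ((5/4)·p_x/p_y)^(1/(3)), i.e. raised to the 1/3 power.
Substitute y = (y/x)·x into the budget: x* = M/(p_x + p_y·(y/x)).
Numerically y/x = 0.44838, so x* = 72/(0.75 + 10.4·0.44838) = 13.3009.

x* = 13.3009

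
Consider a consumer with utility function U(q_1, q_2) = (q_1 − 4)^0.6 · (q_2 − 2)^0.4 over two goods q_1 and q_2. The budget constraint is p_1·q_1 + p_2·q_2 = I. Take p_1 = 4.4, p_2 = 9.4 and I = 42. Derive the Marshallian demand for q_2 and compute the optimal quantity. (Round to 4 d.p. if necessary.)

Let q_1' = q_1−4, q_2' = q_2−2. MRS = (3/2)·q_2'/q_1' = p_1/p_2.
After buying the subsistence bundle (4, 2), a share 0.6 of the remaining income goes to q_1: q_1* = 4 + 0.6·(I − 4p_1 − 2p_2)/p_1.
Discretionary income = 42 − 4·4.4 − 2·9.4 = 5.6; q_2* = 2 + 0.4·5.6/9.4 = 2.2383.

q_2* = 2.2383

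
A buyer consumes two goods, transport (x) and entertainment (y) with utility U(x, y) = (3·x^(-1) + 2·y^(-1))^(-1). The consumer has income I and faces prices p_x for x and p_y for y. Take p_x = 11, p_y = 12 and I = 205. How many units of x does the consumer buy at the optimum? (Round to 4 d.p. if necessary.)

x* = 10.0585

From the CES first-order condition, (3/2)·(y/x)^(2) = p_x/p_y.
Hence y/x = ((2/3)·p_x/p_y)^(1/(2)), i.e. raised to the 0.5 power.
With the ratio pinned down, the budget gives x* = I/(p_x + p_y·(y/x)) and y* = (y/x)·x*.
Numerically y/x = 0.781736, so x* = 205/(11 + 12·0.781736) = 10.0585.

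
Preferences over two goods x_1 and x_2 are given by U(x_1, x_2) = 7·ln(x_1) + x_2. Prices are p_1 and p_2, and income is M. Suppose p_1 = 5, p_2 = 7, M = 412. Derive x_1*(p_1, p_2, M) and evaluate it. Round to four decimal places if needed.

MU_x_1 = 7/x_1, MU_x_2 = 1. Tangency: 7/x_1 = p_1/p_2.
So x_1*(p_1,p_2) = 7·p_2/p_1, independent of income; and x_2* = (M − 7·p_2)/p_2.
At the given prices: x_1* = 7·7/5 = 9.8.

x_1* = 9.8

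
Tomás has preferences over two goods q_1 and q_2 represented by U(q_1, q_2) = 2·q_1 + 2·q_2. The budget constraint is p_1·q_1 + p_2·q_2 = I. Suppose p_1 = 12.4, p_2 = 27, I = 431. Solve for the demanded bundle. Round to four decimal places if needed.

q_1* = 34.7581, q_2* = 0

Linear utility — the consumer picks whichever good has higher MU/price: 2/12.4 = 0.1613 vs 2/27 = 0.0741.
q_1 gives more utility per dollar, so spend all income on q_1: q_1* = I/p_1, q_2* = 0.
Numerically: q_1* = 34.7581, q_2* = 0.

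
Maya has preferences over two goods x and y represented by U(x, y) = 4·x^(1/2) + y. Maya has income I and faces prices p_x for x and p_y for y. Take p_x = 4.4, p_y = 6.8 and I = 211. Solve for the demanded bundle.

Thus x* = (2·p_y/p_x)² — independent of I — with the rest of income spent on y.
Plugging in: x* = (2·6.8/4.4)² = 9.5537, y* = 24.8476.

x* = 9.5537, y* = 24.8476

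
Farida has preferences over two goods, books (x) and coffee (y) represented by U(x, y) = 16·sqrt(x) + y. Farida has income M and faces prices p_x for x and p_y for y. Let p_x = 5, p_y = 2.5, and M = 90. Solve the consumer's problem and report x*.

x* = 16

Utility is quasi-linear in y; the FOC for x is 8/√x = p_x/p_y.
Solve: √x = 8·p_y/p_x, so x*(p_x,p_y) = (8·p_y/p_x)², and y* = (M − p_x·x*)/p_y.
Plugging in: x* = (8·2.5/5)² = 16.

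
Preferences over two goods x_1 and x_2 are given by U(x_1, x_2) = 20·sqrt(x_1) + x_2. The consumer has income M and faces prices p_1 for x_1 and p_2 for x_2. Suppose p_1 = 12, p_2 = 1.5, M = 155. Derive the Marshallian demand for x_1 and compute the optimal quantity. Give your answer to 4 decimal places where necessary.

x_1* = 1.5625

Set MRS = p_1/p_2: 10·x_1^(−1/2) = p_1/p_2.
Solve: √x_1 = 10·p_2/p_1, so x_1*(p_1,p_2) = (10·p_2/p_1)², and x_2* = (M − p_1·x_1*)/p_2.
Plugging in: x_1* = (10·1.5/12)² = 1.5625.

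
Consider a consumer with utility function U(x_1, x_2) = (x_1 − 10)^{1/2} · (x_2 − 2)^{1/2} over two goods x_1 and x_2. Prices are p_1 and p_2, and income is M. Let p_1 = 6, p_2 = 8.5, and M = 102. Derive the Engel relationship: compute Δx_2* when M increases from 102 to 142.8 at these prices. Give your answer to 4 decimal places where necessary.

Let x_1' = x_1−10, x_2' = x_2−2. MRS = x_2'/x_1' = p_1/p_2.
Substituting into the budget: x_1* = 10 + 0.5·(M − 10·p_1 − 2·p_2)/p_1, and x_2* = 2 + 0.5·(…)/p_2.
Discretionary income = 102 − 10·6 − 2·8.5 = 25; x_2* = 2 + 0.5·25/8.5 = 3.4706.
At M' = 142.8: x_2* = 5.8706. Change: 5.8706 − 3.4706 = 2.4.

Δx_2* = 2.4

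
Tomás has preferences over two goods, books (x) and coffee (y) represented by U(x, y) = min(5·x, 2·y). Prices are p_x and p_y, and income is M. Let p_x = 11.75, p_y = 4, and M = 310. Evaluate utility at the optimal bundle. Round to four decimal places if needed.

Demand: x*(p_x,p_y,M) = 2·M/(2·p_x + 5·p_y), y* = 5·M/(2·p_x + 5·p_y).
Here 2·11.75 + 5·4 = 43.5, giving x* = 14.2529 and y* = 35.6322.
Utility at the optimum: U(14.2529, 35.6322) = 71.2644.

V = 71.2644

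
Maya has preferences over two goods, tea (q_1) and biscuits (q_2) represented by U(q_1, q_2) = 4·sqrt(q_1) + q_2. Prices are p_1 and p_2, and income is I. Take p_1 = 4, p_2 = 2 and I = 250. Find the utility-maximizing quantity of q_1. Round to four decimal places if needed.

q_1* = 1

Utility is quasi-linear in q_2; the FOC for q_1 is 2/√q_1 = p_1/p_2.
Thus q_1* = (2·p_2/p_1)² — independent of I — with the rest of income spent on q_2.
Plugging in: q_1* = (2·2/4)² = 1.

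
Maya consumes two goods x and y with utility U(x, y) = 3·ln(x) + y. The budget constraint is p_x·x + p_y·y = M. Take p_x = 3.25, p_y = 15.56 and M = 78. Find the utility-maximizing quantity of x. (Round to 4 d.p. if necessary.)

Set MRS = p_x/p_y: (3/x)/1 = p_x/p_y.
So x*(p_x,p_y) = 3·p_y/p_x, independent of income; and y* = (M − 3·p_y)/p_y.
At the given prices: x* = 3·15.56/3.25 = 14.3631.

x* = 14.3631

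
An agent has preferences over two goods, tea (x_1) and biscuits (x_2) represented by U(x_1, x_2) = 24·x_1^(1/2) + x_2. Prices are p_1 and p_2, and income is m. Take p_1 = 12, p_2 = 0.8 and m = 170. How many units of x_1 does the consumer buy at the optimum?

x_1* = 0.64

Set MRS = p_1/p_2: 12·x_1^(−1/2) = p_1/p_2.
Solve: √x_1 = 12·p_2/p_1, so x_1*(p_1,p_2) = (12·p_2/p_1)², and x_2* = (m − p_1·x_1*)/p_2.
Plugging in: x_1* = (12·0.8/12)² = 0.64.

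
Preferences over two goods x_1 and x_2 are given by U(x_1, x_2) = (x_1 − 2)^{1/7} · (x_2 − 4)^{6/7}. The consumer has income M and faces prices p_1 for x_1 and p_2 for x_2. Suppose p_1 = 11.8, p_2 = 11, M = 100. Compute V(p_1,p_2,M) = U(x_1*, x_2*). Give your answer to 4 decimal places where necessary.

V = 1.935

Discretionary income = 100 − 2·11.8 − 4·11 = 32.4; x_1* = 2 + 1/7·32.4/11.8 = 2.3923; x_2* = 4 + 6/7·32.4/11 = 6.5247.
Utility at the optimum: U(2.3923, 6.5247) = 1.935.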